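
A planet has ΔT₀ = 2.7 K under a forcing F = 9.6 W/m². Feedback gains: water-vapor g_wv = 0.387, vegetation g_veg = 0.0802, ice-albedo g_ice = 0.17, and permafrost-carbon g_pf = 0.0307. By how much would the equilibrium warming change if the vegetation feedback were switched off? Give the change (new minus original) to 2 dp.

Original: g = 0.6679, ΔT = 2.7/(1−0.6679) = 8.1301 K.
Without vegetation: g' = 0.5877, ΔT' = 2.7/(1−0.5877) = 6.5486 K.
Change = 6.5486 − 8.1301 = -1.58 K.

-1.58 K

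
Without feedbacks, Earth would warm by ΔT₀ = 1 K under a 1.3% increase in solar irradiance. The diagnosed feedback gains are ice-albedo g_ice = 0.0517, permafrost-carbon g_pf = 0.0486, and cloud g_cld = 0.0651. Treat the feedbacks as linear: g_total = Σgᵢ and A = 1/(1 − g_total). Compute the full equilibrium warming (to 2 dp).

1.20 K

Total gain g = 0.0517 + 0.0486 + 0.0651 = 0.1654.
Amplification A = 1/(1 − 0.1654) = 1.198.
ΔT = 1 × 1.198 = 1.20 K.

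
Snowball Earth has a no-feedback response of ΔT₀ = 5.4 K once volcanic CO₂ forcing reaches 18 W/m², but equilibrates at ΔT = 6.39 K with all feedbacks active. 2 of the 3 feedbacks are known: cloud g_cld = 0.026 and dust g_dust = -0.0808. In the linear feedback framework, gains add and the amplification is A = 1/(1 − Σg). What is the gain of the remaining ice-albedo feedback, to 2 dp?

Amplification A = ΔT/ΔT₀ = 6.39/5.4 = 1.183.
Total gain g = 1 − 1/A = 1 − 1/1.183 = 0.1547.
Known gains sum to 0.026 − 0.0808 = -0.0548.
g_ice = 0.1547 + 0.0548 = 0.21.

0.21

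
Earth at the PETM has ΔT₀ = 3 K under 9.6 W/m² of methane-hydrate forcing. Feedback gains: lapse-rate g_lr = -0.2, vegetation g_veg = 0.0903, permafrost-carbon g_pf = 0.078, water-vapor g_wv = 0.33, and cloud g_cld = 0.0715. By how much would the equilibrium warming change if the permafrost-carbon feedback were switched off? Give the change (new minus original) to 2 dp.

Original: g = 0.3698, ΔT = 3/(1−0.3698) = 4.7604 K.
Without permafrost-carbon: g' = 0.2918, ΔT' = 3/(1−0.2918) = 4.2361 K.
Change = 4.2361 − 4.7604 = -0.52 K.

-0.52 K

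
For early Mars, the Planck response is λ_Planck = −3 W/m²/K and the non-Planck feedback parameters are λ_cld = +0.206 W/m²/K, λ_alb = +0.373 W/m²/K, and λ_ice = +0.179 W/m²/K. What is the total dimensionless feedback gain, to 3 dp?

0.253

Convert to gains: g_cld = 0.206/3 = 0.06867; g_alb = 0.373/3 = 0.1243; g_ice = 0.179/3 = 0.05967.
Total gain g = 0.25264.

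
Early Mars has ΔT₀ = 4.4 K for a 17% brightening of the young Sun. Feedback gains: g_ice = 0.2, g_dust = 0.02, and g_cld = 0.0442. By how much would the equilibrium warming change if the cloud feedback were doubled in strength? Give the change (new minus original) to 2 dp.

0.38 K

Original: g = 0.2642, ΔT = 4.4/(1−0.2642) = 5.9799 K.
With doubled cloud: g' = 0.3084, ΔT' = 4.4/(1−0.3084) = 6.3621 K.
Change = 6.3621 − 5.9799 = 0.38 K.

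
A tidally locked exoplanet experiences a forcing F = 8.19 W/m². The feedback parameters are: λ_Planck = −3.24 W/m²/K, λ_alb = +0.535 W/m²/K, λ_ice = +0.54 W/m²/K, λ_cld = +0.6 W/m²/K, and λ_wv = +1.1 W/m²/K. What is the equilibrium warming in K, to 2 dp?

17.61 K

Net feedback parameter λ = (−3.24) + (+0.535) + (+0.54) + (+0.6) + (+1.1) = -0.465 W/m²/K.
ΔT = −F/λ = −8.19/(-0.465) = 17.61 K.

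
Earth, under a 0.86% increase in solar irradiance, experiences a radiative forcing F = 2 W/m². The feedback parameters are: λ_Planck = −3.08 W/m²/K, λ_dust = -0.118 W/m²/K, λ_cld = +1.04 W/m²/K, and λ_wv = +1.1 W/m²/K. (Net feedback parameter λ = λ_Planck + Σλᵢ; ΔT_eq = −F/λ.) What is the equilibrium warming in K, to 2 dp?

1.89 K

Net feedback parameter λ = (−3.08) + (-0.118) + (+1.04) + (+1.1) = -1.058 W/m²/K.
ΔT = −F/λ = −2/(-1.058) = 1.89 K.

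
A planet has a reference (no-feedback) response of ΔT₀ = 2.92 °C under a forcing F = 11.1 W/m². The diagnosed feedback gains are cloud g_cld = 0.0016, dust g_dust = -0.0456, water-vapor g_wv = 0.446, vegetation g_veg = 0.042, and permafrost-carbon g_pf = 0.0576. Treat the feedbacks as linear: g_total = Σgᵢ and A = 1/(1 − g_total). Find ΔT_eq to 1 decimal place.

5.9 °C

Total gain g = 0.0016 − 0.0456 + 0.446 + 0.042 + 0.0576 = 0.5016.
Amplification A = 1/(1 − 0.5016) = 2.006.
ΔT = 2.92 × 2.006 = 5.9 °C.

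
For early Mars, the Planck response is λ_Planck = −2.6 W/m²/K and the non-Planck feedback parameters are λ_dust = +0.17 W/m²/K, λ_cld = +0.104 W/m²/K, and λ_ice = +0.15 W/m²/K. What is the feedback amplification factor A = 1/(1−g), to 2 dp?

1.19

Convert to gains: g_dust = 0.17/2.6 = 0.06538; g_cld = 0.104/2.6 = 0.04; g_ice = 0.15/2.6 = 0.05769.
Total gain g = 0.16307.
A = 1/(1 − 0.16307) = 1.19.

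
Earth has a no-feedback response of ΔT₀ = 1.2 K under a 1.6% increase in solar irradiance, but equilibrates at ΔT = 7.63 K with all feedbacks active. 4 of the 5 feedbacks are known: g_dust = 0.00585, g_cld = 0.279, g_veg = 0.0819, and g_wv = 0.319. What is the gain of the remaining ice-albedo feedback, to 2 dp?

Amplification A = ΔT/ΔT₀ = 7.63/1.2 = 6.358.
Total gain g = 1 − 1/A = 1 − 1/6.358 = 0.8427.
Known gains sum to 0.00585 + 0.279 + 0.0819 + 0.319 = 0.68575.
g_ice = 0.8427 − 0.68575 = 0.16.

0.16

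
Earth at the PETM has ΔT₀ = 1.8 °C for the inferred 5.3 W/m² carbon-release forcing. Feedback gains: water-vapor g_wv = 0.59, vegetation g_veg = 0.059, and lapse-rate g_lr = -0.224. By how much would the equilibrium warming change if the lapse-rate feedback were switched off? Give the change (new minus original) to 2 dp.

Original: g = 0.425, ΔT = 1.8/(1−0.425) = 3.1304 °C.
Without lapse-rate: g' = 0.649, ΔT' = 1.8/(1−0.649) = 5.1282 °C.
Change = 5.1282 − 3.1304 = 2.00 °C.

2.00 °C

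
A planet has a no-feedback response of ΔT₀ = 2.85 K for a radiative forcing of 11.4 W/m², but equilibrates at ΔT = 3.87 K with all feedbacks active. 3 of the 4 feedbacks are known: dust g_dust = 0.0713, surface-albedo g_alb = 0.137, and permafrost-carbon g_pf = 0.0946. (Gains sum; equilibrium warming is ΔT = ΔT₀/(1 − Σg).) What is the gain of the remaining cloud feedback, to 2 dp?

-0.04

Amplification A = ΔT/ΔT₀ = 3.87/2.85 = 1.358.
Total gain g = 1 − 1/A = 1 − 1/1.358 = 0.2636.
Known gains sum to 0.0713 + 0.137 + 0.0946 = 0.3029.
g_cld = 0.2636 − 0.3029 = -0.04.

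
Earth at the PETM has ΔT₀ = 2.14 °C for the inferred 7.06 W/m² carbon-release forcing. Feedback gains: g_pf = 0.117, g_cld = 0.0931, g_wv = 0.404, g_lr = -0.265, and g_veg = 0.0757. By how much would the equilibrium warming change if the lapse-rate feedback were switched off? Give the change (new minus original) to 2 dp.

Original: g = 0.4248, ΔT = 2.14/(1−0.4248) = 3.7204 °C.
Without lapse-rate: g' = 0.6898, ΔT' = 2.14/(1−0.6898) = 6.8988 °C.
Change = 6.8988 − 3.7204 = 3.18 °C.

3.18 °C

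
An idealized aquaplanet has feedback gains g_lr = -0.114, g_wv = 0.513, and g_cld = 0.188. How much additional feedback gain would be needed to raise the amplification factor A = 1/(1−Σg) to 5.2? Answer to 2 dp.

0.22

Current total gain = 0.587.
Target gain for A = 5.2: g* = 1 − 1/5.2 = 0.8077.
Additional gain needed = 0.8077 − 0.587 = 0.22.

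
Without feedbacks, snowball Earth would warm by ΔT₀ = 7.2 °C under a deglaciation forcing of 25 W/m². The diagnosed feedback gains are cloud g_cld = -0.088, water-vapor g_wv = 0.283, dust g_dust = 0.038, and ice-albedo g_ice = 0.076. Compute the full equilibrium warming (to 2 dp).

10.42 °C

Total gain g = -0.088 + 0.283 + 0.038 + 0.076 = 0.309.
Amplification A = 1/(1 − 0.309) = 1.447.
ΔT = 7.2 × 1.447 = 10.42 °C.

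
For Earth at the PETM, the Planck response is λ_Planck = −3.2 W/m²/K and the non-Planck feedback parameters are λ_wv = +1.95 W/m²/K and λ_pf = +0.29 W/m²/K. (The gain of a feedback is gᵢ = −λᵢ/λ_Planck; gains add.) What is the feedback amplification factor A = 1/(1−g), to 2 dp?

Convert to gains: g_wv = 1.95/3.2 = 0.6094; g_pf = 0.29/3.2 = 0.09062.
Total gain g = 0.70002.
A = 1/(1 − 0.70002) = 3.33.

3.33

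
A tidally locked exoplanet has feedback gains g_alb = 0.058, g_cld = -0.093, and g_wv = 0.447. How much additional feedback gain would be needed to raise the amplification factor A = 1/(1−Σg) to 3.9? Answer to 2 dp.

Current total gain = 0.412.
Target gain for A = 3.9: g* = 1 − 1/3.9 = 0.7436.
Additional gain needed = 0.7436 − 0.412 = 0.33.

0.33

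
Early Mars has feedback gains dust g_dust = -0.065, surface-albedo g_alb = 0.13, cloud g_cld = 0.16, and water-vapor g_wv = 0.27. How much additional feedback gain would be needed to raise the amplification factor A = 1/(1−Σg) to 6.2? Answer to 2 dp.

0.34

Current total gain = 0.495.
Target gain for A = 6.2: g* = 1 − 1/6.2 = 0.8387.
Additional gain needed = 0.8387 − 0.495 = 0.34.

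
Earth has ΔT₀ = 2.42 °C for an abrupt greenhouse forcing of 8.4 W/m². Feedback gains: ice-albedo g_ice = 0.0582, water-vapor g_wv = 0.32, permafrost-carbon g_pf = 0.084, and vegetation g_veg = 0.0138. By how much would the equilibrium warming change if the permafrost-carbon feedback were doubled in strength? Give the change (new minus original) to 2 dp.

0.88 °C

Original: g = 0.476, ΔT = 2.42/(1−0.476) = 4.6183 °C.
With doubled permafrost-carbon: g' = 0.56, ΔT' = 2.42/(1−0.56) = 5.5000 °C.
Change = 5.5000 − 4.6183 = 0.88 °C.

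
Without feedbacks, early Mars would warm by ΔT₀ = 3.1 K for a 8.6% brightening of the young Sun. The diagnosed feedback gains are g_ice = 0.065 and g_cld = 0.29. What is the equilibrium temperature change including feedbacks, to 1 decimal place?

Total gain g = 0.065 + 0.29 = 0.355.
Amplification A = 1/(1 − 0.355) = 1.55.
ΔT = 3.1 × 1.55 = 4.8 K.

4.8 K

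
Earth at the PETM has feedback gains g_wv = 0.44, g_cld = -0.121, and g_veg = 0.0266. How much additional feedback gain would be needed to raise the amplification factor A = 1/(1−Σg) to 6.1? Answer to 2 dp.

0.49

Current total gain = 0.3456.
Target gain for A = 6.1: g* = 1 − 1/6.1 = 0.8361.
Additional gain needed = 0.8361 − 0.3456 = 0.49.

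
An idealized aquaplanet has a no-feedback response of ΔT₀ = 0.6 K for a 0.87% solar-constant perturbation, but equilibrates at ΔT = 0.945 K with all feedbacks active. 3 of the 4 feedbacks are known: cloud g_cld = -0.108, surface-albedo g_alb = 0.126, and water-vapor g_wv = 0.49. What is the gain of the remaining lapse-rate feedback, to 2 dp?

-0.14

Amplification A = ΔT/ΔT₀ = 0.945/0.6 = 1.575.
Total gain g = 1 − 1/A = 1 − 1/1.575 = 0.3651.
Known gains sum to -0.108 + 0.126 + 0.49 = 0.508.
g_lr = 0.3651 − 0.508 = -0.14.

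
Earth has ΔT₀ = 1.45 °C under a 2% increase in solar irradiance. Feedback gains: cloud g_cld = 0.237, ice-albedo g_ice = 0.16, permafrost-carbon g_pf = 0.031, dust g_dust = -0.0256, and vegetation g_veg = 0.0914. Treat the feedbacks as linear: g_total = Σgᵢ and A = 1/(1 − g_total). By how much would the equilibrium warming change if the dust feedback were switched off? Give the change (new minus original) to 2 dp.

0.15 °C

Original: g = 0.4938, ΔT = 1.45/(1−0.4938) = 2.8645 °C.
Without dust: g' = 0.5194, ΔT' = 1.45/(1−0.5194) = 3.0171 °C.
Change = 3.0171 − 2.8645 = 0.15 °C.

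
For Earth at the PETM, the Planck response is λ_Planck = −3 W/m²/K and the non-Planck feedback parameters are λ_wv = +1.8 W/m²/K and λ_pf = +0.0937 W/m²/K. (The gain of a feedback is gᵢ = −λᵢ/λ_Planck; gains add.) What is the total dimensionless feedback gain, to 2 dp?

0.63

Convert to gains: g_wv = 1.8/3 = 0.6; g_pf = 0.0937/3 = 0.03123.
Total gain g = 0.63123.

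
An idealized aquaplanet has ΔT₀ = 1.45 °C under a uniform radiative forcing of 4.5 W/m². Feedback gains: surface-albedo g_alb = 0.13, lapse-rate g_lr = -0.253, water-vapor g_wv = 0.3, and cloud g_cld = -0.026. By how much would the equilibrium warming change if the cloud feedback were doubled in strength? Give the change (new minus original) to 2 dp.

Original: g = 0.151, ΔT = 1.45/(1−0.151) = 1.7079 °C.
With doubled cloud: g' = 0.125, ΔT' = 1.45/(1−0.125) = 1.6571 °C.
Change = 1.6571 − 1.7079 = -0.05 °C.

-0.05 °C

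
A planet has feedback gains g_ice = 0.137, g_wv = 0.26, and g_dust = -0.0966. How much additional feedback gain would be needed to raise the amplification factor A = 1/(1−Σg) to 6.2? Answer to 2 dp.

Current total gain = 0.3004.
Target gain for A = 6.2: g* = 1 − 1/6.2 = 0.8387.
Additional gain needed = 0.8387 − 0.3004 = 0.54.

0.54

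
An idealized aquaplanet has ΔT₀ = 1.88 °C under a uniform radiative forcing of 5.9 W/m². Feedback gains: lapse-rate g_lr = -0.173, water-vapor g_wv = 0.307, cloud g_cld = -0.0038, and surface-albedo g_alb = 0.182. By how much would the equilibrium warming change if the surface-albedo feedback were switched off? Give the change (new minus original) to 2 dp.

Original: g = 0.3122, ΔT = 1.88/(1−0.3122) = 2.7334 °C.
Without surface-albedo: g' = 0.1302, ΔT' = 1.88/(1−0.1302) = 2.1614 °C.
Change = 2.1614 − 2.7334 = -0.57 °C.

-0.57 °C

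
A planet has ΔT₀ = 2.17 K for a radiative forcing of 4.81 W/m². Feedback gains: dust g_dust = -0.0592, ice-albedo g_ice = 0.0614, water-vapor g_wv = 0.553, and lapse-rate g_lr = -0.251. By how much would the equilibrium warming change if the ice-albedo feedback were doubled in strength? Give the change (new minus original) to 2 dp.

0.30 K

Original: g = 0.3042, ΔT = 2.17/(1−0.3042) = 3.1187 K.
With doubled ice-albedo: g' = 0.3656, ΔT' = 2.17/(1−0.3656) = 3.4206 K.
Change = 3.4206 − 3.1187 = 0.30 K.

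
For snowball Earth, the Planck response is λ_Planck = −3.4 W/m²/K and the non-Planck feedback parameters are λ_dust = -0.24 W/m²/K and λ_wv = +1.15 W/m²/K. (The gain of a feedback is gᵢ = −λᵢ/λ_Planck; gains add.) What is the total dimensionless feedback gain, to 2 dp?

0.27

Convert to gains: g_dust = -0.24/3.4 = -0.07059; g_wv = 1.15/3.4 = 0.3382.
Total gain g = 0.26761.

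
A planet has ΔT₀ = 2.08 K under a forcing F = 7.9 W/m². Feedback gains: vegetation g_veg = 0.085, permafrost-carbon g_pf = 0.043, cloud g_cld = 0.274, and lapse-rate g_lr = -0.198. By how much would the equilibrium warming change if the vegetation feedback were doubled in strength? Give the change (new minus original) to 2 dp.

0.31 K

Original: g = 0.204, ΔT = 2.08/(1−0.204) = 2.6131 K.
With doubled vegetation: g' = 0.289, ΔT' = 2.08/(1−0.289) = 2.9255 K.
Change = 2.9255 − 2.6131 = 0.31 K.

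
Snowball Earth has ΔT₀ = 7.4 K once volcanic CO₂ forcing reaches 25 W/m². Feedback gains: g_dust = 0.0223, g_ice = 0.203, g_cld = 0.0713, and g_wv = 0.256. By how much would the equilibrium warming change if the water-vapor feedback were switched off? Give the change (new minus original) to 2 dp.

-6.02 K

Original: g = 0.5526, ΔT = 7.4/(1−0.5526) = 16.5400 K.
Without water-vapor: g' = 0.2966, ΔT' = 7.4/(1−0.2966) = 10.5203 K.
Change = 10.5203 − 16.5400 = -6.02 K.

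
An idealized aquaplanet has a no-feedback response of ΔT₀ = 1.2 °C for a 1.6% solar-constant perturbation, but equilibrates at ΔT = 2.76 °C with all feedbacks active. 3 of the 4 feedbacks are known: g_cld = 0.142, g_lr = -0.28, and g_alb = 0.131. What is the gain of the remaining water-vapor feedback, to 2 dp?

0.57

Amplification A = ΔT/ΔT₀ = 2.76/1.2 = 2.3.
Total gain g = 1 − 1/A = 1 − 1/2.3 = 0.5652.
Known gains sum to 0.142 − 0.28 + 0.131 = -0.007.
g_wv = 0.5652 + 0.007 = 0.57.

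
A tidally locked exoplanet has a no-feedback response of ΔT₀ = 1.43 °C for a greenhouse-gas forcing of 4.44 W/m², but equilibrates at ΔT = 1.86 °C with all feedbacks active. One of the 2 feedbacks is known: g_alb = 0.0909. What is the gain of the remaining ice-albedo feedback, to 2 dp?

Amplification A = ΔT/ΔT₀ = 1.86/1.43 = 1.301.
Total gain g = 1 − 1/A = 1 − 1/1.301 = 0.2314.
The known gain is 0.0909.
g_ice = 0.2314 − 0.0909 = 0.14.

0.14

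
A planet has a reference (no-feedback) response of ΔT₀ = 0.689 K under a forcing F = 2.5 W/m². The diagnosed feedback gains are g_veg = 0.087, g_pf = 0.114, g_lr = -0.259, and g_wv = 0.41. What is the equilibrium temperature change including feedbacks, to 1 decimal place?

Total gain g = 0.087 + 0.114 − 0.259 + 0.41 = 0.352.
Amplification A = 1/(1 − 0.352) = 1.543.
ΔT = 0.689 × 1.543 = 1.1 K.

1.1 K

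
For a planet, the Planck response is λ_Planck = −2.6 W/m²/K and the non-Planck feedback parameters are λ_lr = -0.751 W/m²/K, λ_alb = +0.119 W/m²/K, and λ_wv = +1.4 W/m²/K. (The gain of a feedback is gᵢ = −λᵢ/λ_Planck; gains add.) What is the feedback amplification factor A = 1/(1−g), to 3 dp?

1.419

Convert to gains: g_lr = -0.751/2.6 = -0.2888; g_alb = 0.119/2.6 = 0.04577; g_wv = 1.4/2.6 = 0.5385.
Total gain g = 0.29547.
A = 1/(1 − 0.29547) = 1.419.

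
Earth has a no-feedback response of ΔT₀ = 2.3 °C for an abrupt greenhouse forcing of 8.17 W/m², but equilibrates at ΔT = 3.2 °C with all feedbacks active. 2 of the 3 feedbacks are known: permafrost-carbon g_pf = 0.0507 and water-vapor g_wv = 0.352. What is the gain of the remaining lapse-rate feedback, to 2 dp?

Amplification A = ΔT/ΔT₀ = 3.2/2.3 = 1.391.
Total gain g = 1 − 1/A = 1 − 1/1.391 = 0.2811.
Known gains sum to 0.0507 + 0.352 = 0.4027.
g_lr = 0.2811 − 0.4027 = -0.12.

-0.12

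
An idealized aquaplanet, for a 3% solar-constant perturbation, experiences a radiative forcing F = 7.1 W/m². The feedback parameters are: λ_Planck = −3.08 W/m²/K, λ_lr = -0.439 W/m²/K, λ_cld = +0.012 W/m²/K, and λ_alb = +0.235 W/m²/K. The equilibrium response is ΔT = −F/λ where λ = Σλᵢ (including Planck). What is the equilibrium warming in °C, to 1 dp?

Net feedback parameter λ = (−3.08) + (-0.439) + (+0.012) + (+0.235) = -3.272 W/m²/K.
ΔT = −F/λ = −7.1/(-3.272) = 2.2 °C.

2.2 °C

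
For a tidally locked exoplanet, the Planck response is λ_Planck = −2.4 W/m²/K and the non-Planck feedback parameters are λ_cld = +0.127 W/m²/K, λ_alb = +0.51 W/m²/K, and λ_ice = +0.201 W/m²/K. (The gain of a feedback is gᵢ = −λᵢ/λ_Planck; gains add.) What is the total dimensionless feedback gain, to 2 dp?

Convert to gains: g_cld = 0.127/2.4 = 0.05292; g_alb = 0.51/2.4 = 0.2125; g_ice = 0.201/2.4 = 0.08375.
Total gain g = 0.34917.

0.35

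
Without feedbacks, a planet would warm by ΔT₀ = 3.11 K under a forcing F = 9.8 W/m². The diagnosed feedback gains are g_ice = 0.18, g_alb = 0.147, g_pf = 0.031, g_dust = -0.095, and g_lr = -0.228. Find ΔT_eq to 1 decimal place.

3.2 K

Total gain g = 0.18 + 0.147 + 0.031 − 0.095 − 0.228 = 0.035.
Amplification A = 1/(1 − 0.035) = 1.036.
ΔT = 3.11 × 1.036 = 3.2 K.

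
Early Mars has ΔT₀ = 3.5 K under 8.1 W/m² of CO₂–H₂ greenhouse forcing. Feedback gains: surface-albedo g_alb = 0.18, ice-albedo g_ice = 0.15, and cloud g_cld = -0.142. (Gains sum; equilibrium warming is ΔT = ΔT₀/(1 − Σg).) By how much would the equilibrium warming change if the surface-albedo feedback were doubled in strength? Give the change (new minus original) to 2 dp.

Original: g = 0.188, ΔT = 3.5/(1−0.188) = 4.3103 K.
With doubled surface-albedo: g' = 0.368, ΔT' = 3.5/(1−0.368) = 5.5380 K.
Change = 5.5380 − 4.3103 = 1.23 K.

1.23 K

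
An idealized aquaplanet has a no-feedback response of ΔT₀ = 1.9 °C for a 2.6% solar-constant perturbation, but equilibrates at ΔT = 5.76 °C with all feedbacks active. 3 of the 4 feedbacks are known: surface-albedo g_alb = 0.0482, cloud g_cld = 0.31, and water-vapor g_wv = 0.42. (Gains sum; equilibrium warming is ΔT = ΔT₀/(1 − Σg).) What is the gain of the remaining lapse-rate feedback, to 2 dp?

Amplification A = ΔT/ΔT₀ = 5.76/1.9 = 3.032.
Total gain g = 1 − 1/A = 1 − 1/3.032 = 0.6702.
Known gains sum to 0.0482 + 0.31 + 0.42 = 0.7782.
g_lr = 0.6702 − 0.7782 = -0.11.

-0.11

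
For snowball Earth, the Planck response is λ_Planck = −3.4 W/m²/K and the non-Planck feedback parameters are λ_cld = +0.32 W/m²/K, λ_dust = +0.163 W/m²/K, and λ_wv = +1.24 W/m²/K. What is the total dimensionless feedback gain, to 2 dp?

Convert to gains: g_cld = 0.32/3.4 = 0.09412; g_dust = 0.163/3.4 = 0.04794; g_wv = 1.24/3.4 = 0.3647.
Total gain g = 0.50676.

0.51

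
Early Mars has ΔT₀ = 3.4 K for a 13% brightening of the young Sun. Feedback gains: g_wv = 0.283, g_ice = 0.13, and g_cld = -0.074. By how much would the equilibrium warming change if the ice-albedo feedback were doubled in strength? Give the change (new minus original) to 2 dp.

1.26 K

Original: g = 0.339, ΔT = 3.4/(1−0.339) = 5.1437 K.
With doubled ice-albedo: g' = 0.469, ΔT' = 3.4/(1−0.469) = 6.4030 K.
Change = 6.4030 − 5.1437 = 1.26 K.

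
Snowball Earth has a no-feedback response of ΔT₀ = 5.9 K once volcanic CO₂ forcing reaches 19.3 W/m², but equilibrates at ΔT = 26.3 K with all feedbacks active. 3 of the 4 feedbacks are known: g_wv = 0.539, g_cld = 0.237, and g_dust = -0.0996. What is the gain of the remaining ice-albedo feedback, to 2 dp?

Amplification A = ΔT/ΔT₀ = 26.3/5.9 = 4.458.
Total gain g = 1 − 1/A = 1 − 1/4.458 = 0.7757.
Known gains sum to 0.539 + 0.237 − 0.0996 = 0.6764.
g_ice = 0.7757 − 0.6764 = 0.10.

0.10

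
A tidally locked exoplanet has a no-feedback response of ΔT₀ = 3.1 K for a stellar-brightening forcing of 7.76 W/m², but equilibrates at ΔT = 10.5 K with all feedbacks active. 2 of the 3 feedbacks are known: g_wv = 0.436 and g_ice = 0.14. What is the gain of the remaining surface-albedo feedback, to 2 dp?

0.13

Amplification A = ΔT/ΔT₀ = 10.5/3.1 = 3.387.
Total gain g = 1 − 1/A = 1 − 1/3.387 = 0.7048.
Known gains sum to 0.436 + 0.14 = 0.576.
g_alb = 0.7048 − 0.576 = 0.13.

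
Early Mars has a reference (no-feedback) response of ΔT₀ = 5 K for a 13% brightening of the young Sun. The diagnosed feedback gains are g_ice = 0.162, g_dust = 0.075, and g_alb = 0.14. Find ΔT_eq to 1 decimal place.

Total gain g = 0.162 + 0.075 + 0.14 = 0.377.
Amplification A = 1/(1 − 0.377) = 1.605.
ΔT = 5 × 1.605 = 8.0 K.

8.0 K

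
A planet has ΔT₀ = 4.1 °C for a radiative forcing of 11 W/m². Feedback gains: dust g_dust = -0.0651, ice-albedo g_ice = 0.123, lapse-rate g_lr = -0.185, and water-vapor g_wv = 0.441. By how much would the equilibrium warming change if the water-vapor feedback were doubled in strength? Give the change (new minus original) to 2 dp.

10.75 °C

Original: g = 0.3139, ΔT = 4.1/(1−0.3139) = 5.9758 °C.
With doubled water-vapor: g' = 0.7549, ΔT' = 4.1/(1−0.7549) = 16.7279 °C.
Change = 16.7279 − 5.9758 = 10.75 °C.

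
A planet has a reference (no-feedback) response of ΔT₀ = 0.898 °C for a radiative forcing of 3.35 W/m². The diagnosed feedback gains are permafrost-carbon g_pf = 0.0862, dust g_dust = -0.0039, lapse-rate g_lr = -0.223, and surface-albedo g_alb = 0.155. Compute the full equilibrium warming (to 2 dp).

Total gain g = 0.0862 − 0.0039 − 0.223 + 0.155 = 0.0143.
Amplification A = 1/(1 − 0.0143) = 1.015.
ΔT = 0.898 × 1.015 = 0.91 °C.

0.91 °C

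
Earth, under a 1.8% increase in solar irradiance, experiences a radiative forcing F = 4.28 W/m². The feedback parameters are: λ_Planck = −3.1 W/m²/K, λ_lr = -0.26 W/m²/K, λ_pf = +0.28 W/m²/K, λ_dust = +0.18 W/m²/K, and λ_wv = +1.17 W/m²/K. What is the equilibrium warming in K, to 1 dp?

Net feedback parameter λ = (−3.1) + (-0.26) + (+0.28) + (+0.18) + (+1.17) = -1.73 W/m²/K.
ΔT = −F/λ = −4.28/(-1.73) = 2.5 K.

2.5 K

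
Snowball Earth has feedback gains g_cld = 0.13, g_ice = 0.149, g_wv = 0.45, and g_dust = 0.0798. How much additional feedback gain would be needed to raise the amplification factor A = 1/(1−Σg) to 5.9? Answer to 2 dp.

Current total gain = 0.8088.
Target gain for A = 5.9: g* = 1 − 1/5.9 = 0.8305.
Additional gain needed = 0.8305 − 0.8088 = 0.02.

0.02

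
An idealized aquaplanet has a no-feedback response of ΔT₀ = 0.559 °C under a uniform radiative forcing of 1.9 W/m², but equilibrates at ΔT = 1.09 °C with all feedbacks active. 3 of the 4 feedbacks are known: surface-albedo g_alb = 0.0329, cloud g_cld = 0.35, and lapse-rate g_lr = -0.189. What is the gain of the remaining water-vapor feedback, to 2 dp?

0.29

Amplification A = ΔT/ΔT₀ = 1.09/0.559 = 1.95.
Total gain g = 1 − 1/A = 1 − 1/1.95 = 0.4872.
Known gains sum to 0.0329 + 0.35 − 0.189 = 0.1939.
g_wv = 0.4872 − 0.1939 = 0.29.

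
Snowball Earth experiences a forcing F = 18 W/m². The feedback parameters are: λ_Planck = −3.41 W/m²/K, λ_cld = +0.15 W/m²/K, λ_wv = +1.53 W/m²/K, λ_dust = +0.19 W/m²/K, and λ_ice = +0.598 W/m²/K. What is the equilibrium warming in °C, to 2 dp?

Net feedback parameter λ = (−3.41) + (+0.15) + (+1.53) + (+0.19) + (+0.598) = -0.942 W/m²/K.
ΔT = −F/λ = −18/(-0.942) = 19.11 °C.

19.11 °C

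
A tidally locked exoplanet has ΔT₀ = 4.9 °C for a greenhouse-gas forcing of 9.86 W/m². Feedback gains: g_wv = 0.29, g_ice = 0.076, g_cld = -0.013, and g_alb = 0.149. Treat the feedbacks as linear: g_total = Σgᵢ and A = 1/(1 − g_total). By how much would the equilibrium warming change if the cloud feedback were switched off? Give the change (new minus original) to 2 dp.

Original: g = 0.502, ΔT = 4.9/(1−0.502) = 9.8394 °C.
Without cloud: g' = 0.515, ΔT' = 4.9/(1−0.515) = 10.1031 °C.
Change = 10.1031 − 9.8394 = 0.26 °C.

0.26 °C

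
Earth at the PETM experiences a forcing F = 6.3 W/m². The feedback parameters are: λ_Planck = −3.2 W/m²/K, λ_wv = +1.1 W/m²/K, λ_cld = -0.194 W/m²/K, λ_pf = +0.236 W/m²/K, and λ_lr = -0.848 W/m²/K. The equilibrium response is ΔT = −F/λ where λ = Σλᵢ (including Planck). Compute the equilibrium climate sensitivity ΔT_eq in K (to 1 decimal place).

2.2 K

Net feedback parameter λ = (−3.2) + (+1.1) + (-0.194) + (+0.236) + (-0.848) = -2.906 W/m²/K.
ΔT = −F/λ = −6.3/(-2.906) = 2.2 K.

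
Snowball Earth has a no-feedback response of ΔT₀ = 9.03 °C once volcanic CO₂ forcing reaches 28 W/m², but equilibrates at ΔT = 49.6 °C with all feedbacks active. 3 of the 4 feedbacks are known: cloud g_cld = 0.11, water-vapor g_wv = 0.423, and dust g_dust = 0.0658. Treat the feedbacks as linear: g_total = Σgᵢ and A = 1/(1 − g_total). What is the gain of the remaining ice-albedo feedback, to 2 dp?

Amplification A = ΔT/ΔT₀ = 49.6/9.03 = 5.493.
Total gain g = 1 − 1/A = 1 − 1/5.493 = 0.818.
Known gains sum to 0.11 + 0.423 + 0.0658 = 0.5988.
g_ice = 0.818 − 0.5988 = 0.22.

0.22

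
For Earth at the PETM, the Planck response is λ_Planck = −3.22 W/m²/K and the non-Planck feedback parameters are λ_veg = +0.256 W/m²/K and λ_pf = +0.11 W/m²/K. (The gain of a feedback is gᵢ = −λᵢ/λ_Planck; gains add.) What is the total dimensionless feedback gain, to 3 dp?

Convert to gains: g_veg = 0.256/3.22 = 0.0795; g_pf = 0.11/3.22 = 0.03416.
Total gain g = 0.11366.

0.114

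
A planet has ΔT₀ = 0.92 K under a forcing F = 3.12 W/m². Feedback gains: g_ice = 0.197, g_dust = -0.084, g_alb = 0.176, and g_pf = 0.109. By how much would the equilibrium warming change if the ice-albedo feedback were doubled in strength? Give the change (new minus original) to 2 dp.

Original: g = 0.398, ΔT = 0.92/(1−0.398) = 1.5282 K.
With doubled ice-albedo: g' = 0.595, ΔT' = 0.92/(1−0.595) = 2.2716 K.
Change = 2.2716 − 1.5282 = 0.74 K.

0.74 K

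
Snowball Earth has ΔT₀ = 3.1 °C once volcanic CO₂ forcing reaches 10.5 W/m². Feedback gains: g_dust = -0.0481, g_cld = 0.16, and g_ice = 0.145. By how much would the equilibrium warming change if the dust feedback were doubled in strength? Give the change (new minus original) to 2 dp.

-0.25 °C

Original: g = 0.2569, ΔT = 3.1/(1−0.2569) = 4.1717 °C.
With doubled dust: g' = 0.2088, ΔT' = 3.1/(1−0.2088) = 3.9181 °C.
Change = 3.9181 − 4.1717 = -0.25 °C.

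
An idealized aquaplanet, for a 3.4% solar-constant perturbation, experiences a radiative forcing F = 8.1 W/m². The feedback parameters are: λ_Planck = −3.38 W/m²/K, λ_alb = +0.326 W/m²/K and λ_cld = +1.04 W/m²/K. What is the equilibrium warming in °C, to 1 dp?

Net feedback parameter λ = (−3.38) + (+0.326) + (+1.04) = -2.014 W/m²/K.
ΔT = −F/λ = −8.1/(-2.014) = 4.0 °C.

4.0 °C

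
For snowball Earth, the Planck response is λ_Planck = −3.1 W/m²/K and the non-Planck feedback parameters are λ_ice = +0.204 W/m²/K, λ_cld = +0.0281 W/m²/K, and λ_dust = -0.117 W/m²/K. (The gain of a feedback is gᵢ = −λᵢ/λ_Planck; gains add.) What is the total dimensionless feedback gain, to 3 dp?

0.037

Convert to gains: g_ice = 0.204/3.1 = 0.06581; g_cld = 0.0281/3.1 = 0.009065; g_dust = -0.117/3.1 = -0.03774.
Total gain g = 0.037135.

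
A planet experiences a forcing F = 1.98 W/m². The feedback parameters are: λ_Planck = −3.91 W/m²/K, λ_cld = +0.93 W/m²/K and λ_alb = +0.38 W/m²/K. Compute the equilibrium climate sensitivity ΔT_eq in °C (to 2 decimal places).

Net feedback parameter λ = (−3.91) + (+0.93) + (+0.38) = -2.6 W/m²/K.
ΔT = −F/λ = −1.98/(-2.6) = 0.76 °C.

0.76 °C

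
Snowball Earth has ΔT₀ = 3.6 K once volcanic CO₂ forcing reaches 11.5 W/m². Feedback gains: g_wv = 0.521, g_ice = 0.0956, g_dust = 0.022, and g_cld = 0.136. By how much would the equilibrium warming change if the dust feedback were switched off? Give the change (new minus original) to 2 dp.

-1.42 K

Original: g = 0.7746, ΔT = 3.6/(1−0.7746) = 15.9716 K.
Without dust: g' = 0.7526, ΔT' = 3.6/(1−0.7526) = 14.5513 K.
Change = 14.5513 − 15.9716 = -1.42 K.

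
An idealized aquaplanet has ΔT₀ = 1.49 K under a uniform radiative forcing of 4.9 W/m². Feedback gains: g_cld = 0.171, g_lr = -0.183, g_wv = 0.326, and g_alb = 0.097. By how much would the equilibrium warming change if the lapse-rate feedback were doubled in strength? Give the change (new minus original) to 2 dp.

Original: g = 0.411, ΔT = 1.49/(1−0.411) = 2.5297 K.
With doubled lapse-rate: g' = 0.228, ΔT' = 1.49/(1−0.228) = 1.9301 K.
Change = 1.9301 − 2.5297 = -0.60 K.

-0.60 K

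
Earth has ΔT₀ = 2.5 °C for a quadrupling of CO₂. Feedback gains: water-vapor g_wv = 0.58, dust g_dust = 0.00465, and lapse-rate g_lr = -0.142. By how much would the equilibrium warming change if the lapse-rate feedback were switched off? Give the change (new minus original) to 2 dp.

1.53 °C

Original: g = 0.44265, ΔT = 2.5/(1−0.44265) = 4.4855 °C.
Without lapse-rate: g' = 0.58465, ΔT' = 2.5/(1−0.58465) = 6.0190 °C.
Change = 6.0190 − 4.4855 = 1.53 °C.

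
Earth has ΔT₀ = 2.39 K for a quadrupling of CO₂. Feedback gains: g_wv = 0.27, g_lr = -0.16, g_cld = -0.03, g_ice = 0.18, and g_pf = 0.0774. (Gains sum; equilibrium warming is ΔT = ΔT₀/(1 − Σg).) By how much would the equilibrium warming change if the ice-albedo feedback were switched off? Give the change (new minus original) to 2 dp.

Original: g = 0.3374, ΔT = 2.39/(1−0.3374) = 3.6070 K.
Without ice-albedo: g' = 0.1574, ΔT' = 2.39/(1−0.1574) = 2.8365 K.
Change = 2.8365 − 3.6070 = -0.77 K.

-0.77 K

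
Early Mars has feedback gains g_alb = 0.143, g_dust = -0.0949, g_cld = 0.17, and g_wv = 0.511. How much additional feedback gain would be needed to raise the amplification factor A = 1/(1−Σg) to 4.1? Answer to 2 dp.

Current total gain = 0.7291.
Target gain for A = 4.1: g* = 1 − 1/4.1 = 0.7561.
Additional gain needed = 0.7561 − 0.7291 = 0.03.

0.03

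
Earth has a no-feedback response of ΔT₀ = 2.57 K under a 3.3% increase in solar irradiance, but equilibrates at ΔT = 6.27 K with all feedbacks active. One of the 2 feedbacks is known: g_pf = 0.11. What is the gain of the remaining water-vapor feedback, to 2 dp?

Amplification A = ΔT/ΔT₀ = 6.27/2.57 = 2.44.
Total gain g = 1 − 1/A = 1 − 1/2.44 = 0.5902.
The known gain is 0.11.
g_wv = 0.5902 − 0.11 = 0.48.

0.48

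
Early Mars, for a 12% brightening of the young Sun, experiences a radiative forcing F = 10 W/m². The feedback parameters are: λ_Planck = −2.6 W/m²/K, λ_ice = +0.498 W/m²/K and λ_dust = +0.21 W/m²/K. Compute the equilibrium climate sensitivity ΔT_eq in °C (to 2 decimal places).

5.29 °C

Net feedback parameter λ = (−2.6) + (+0.498) + (+0.21) = -1.892 W/m²/K.
ΔT = −F/λ = −10/(-1.892) = 5.29 °C.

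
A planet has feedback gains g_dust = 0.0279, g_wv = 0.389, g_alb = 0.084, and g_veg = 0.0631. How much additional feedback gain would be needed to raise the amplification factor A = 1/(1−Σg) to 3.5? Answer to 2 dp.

0.15

Current total gain = 0.564.
Target gain for A = 3.5: g* = 1 − 1/3.5 = 0.7143.
Additional gain needed = 0.7143 − 0.564 = 0.15.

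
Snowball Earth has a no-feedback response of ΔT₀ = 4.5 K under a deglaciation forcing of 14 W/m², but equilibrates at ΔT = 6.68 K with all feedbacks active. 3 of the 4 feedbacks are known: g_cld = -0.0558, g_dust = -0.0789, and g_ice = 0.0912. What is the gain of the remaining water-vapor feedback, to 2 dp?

0.37

Amplification A = ΔT/ΔT₀ = 6.68/4.5 = 1.484.
Total gain g = 1 − 1/A = 1 − 1/1.484 = 0.3261.
Known gains sum to -0.0558 − 0.0789 + 0.0912 = -0.0435.
g_wv = 0.3261 + 0.0435 = 0.37.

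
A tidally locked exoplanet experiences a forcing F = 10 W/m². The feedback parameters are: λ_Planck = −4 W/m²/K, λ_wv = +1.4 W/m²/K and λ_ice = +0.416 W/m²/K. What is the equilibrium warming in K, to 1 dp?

Net feedback parameter λ = (−4) + (+1.4) + (+0.416) = -2.184 W/m²/K.
ΔT = −F/λ = −10/(-2.184) = 4.6 K.

4.6 K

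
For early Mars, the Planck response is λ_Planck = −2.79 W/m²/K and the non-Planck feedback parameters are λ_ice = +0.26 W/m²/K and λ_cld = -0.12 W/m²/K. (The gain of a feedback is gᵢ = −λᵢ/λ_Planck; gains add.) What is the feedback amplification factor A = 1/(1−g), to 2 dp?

1.05

Convert to gains: g_ice = 0.26/2.79 = 0.09319; g_cld = -0.12/2.79 = -0.04301.
Total gain g = 0.05018.
A = 1/(1 − 0.05018) = 1.05.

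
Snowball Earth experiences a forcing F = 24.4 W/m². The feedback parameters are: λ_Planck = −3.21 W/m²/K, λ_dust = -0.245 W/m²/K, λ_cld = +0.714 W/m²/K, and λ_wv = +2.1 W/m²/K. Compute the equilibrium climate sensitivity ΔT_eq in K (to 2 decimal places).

Net feedback parameter λ = (−3.21) + (-0.245) + (+0.714) + (+2.1) = -0.641 W/m²/K.
ΔT = −F/λ = −24.4/(-0.641) = 38.07 K.

38.07 K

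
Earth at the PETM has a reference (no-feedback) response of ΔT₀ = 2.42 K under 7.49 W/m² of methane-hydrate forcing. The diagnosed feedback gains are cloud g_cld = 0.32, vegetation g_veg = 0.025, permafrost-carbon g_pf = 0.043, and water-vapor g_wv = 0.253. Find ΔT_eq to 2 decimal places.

6.74 K

Total gain g = 0.32 + 0.025 + 0.043 + 0.253 = 0.641.
Amplification A = 1/(1 − 0.641) = 2.786.
ΔT = 2.42 × 2.786 = 6.74 K.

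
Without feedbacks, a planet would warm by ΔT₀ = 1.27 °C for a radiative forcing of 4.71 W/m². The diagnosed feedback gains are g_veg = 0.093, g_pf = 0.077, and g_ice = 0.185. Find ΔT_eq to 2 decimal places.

Total gain g = 0.093 + 0.077 + 0.185 = 0.355.
Amplification A = 1/(1 − 0.355) = 1.55.
ΔT = 1.27 × 1.55 = 1.97 °C.

1.97 °C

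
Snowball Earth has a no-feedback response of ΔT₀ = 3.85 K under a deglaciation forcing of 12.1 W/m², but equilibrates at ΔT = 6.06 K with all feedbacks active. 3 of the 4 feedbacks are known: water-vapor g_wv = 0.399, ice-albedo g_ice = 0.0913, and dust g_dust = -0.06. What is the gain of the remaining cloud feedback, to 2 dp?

Amplification A = ΔT/ΔT₀ = 6.06/3.85 = 1.574.
Total gain g = 1 − 1/A = 1 − 1/1.574 = 0.3647.
Known gains sum to 0.399 + 0.0913 − 0.06 = 0.4303.
g_cld = 0.3647 − 0.4303 = -0.07.

-0.07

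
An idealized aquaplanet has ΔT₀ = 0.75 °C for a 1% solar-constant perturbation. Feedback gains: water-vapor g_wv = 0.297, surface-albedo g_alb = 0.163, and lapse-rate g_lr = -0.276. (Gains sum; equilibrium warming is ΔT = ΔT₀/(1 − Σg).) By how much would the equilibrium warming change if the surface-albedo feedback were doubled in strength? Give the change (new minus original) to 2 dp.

0.23 °C

Original: g = 0.184, ΔT = 0.75/(1−0.184) = 0.9191 °C.
With doubled surface-albedo: g' = 0.347, ΔT' = 0.75/(1−0.347) = 1.1485 °C.
Change = 1.1485 − 0.9191 = 0.23 °C.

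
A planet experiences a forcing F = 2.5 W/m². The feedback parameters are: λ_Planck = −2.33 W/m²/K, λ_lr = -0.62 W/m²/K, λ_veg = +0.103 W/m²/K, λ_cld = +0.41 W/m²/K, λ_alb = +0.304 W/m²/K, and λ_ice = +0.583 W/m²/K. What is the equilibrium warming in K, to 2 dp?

Net feedback parameter λ = (−2.33) + (-0.62) + (+0.103) + (+0.41) + (+0.304) + (+0.583) = -1.55 W/m²/K.
ΔT = −F/λ = −2.5/(-1.55) = 1.61 K.

1.61 K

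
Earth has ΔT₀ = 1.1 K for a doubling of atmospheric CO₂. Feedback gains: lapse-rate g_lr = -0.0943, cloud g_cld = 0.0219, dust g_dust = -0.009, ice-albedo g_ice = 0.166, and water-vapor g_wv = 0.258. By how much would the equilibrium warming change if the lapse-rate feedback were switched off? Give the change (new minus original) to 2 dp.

Original: g = 0.3426, ΔT = 1.1/(1−0.3426) = 1.6733 K.
Without lapse-rate: g' = 0.4369, ΔT' = 1.1/(1−0.4369) = 1.9535 K.
Change = 1.9535 − 1.6733 = 0.28 K.

0.28 K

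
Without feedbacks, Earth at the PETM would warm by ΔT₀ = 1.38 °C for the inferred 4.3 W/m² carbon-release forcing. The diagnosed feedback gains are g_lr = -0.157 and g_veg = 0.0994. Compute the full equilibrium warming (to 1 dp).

Total gain g = -0.157 + 0.0994 = -0.0576.
Amplification A = 1/(1 + 0.0576) = 0.9455.
ΔT = 1.38 × 0.9455 = 1.3 °C.

1.3 °C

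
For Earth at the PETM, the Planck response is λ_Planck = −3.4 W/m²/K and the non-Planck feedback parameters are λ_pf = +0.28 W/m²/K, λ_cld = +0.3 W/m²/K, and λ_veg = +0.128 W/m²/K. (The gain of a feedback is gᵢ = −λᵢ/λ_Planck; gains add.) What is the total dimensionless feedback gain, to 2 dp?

Convert to gains: g_pf = 0.28/3.4 = 0.08235; g_cld = 0.3/3.4 = 0.08824; g_veg = 0.128/3.4 = 0.03765.
Total gain g = 0.20824.

0.21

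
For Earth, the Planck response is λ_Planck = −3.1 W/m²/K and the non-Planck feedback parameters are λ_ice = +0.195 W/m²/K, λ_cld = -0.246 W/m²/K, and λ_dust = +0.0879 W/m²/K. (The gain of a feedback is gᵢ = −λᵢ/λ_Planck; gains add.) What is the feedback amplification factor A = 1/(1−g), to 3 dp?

Convert to gains: g_ice = 0.195/3.1 = 0.0629; g_cld = -0.246/3.1 = -0.07935; g_dust = 0.0879/3.1 = 0.02835.
Total gain g = 0.0119.
A = 1/(1 − 0.0119) = 1.012.

1.012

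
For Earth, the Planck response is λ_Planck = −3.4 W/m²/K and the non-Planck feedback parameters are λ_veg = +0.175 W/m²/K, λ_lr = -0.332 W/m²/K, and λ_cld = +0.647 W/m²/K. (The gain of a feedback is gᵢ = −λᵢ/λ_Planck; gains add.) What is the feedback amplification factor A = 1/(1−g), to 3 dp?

1.168

Convert to gains: g_veg = 0.175/3.4 = 0.05147; g_lr = -0.332/3.4 = -0.09765; g_cld = 0.647/3.4 = 0.1903.
Total gain g = 0.14412.
A = 1/(1 − 0.14412) = 1.168.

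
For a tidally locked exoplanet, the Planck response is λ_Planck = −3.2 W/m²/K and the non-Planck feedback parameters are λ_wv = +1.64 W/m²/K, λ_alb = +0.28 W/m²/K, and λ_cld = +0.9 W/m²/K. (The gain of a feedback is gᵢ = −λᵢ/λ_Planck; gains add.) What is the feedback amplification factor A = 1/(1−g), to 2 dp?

Convert to gains: g_wv = 1.64/3.2 = 0.5125; g_alb = 0.28/3.2 = 0.0875; g_cld = 0.9/3.2 = 0.2812.
Total gain g = 0.8812.
A = 1/(1 − 0.8812) = 8.42.

8.42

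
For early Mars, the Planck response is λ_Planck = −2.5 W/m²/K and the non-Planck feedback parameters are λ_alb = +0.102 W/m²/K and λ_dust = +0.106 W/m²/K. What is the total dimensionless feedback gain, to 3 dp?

Convert to gains: g_alb = 0.102/2.5 = 0.0408; g_dust = 0.106/2.5 = 0.0424.
Total gain g = 0.0832.

0.083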